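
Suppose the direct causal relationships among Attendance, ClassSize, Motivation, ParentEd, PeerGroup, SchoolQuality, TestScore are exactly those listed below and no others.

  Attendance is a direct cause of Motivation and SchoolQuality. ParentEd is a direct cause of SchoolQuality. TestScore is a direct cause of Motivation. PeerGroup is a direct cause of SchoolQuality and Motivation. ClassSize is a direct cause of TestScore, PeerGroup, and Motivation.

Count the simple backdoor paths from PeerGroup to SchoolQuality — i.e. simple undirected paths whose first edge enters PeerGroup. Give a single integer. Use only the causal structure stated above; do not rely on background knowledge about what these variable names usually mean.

A backdoor path from PeerGroup to SchoolQuality is any simple undirected path whose first edge points into PeerGroup (i.e. leaves PeerGroup via a parent).
Parents of PeerGroup: {ClassSize}.
Enumerating:
  P1: PeerGroup <- ClassSize -> TestScore -> Motivation <- Attendance -> SchoolQuality
  P2: PeerGroup <- ClassSize -> Motivation <- Attendance -> SchoolQuality
That exhausts the simple backdoor paths. Count: 2.

2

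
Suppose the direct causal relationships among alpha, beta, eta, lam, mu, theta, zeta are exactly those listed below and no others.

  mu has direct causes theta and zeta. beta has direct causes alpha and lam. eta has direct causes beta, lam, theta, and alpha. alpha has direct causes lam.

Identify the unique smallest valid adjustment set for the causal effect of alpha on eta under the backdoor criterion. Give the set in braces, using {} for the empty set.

{lam}

Variables eligible for adjustment (non-descendants of alpha, excluding alpha and eta): {lam, mu, theta, zeta}.
Backdoor paths from alpha to eta:
  P1: alpha <- lam -> beta -> eta
  P2: alpha <- lam -> eta
The empty set is not sufficient: P1 (alpha <- lam -> beta -> eta) has no collider blocking it and no conditioned non-collider, so it is open.
Try {lam}:
  P1: blocked at fork node lam ∈ conditioning set.
  P2: blocked at fork node lam ∈ conditioning set.
{lam} contains no descendant of alpha and blocks every backdoor path.
No other singleton works — e.g. {zeta} leaves P1 open — so {lam} is the unique smallest valid adjustment set.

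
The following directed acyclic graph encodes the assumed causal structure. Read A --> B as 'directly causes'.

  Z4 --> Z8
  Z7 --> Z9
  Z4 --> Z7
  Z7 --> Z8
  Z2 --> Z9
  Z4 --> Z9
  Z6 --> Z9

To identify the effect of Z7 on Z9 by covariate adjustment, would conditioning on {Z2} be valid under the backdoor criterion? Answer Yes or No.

No

Backdoor paths from Z7 to Z9 (paths whose first edge points into Z7):
  P1: Z7 <- Z4 -> Z9
Condition 1 (no descendant of Z7 in the set): holds — descendants of Z7 are {Z8, Z9}; none are in {Z2}.
Condition 2 (every backdoor path blocked by {Z2}):
  P1: open — no interior node is in the conditioning set.
{Z2} does not satisfy the backdoor criterion.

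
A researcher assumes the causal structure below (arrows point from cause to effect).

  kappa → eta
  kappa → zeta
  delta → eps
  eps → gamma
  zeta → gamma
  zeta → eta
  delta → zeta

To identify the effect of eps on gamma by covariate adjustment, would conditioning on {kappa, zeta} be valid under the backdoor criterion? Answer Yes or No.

Yes

Backdoor paths from eps to gamma (paths whose first edge points into eps):
  P1: eps <- delta -> zeta -> gamma
Condition 1 (no descendant of eps in the set): holds — descendants of eps are {gamma}; none are in {kappa, zeta}.
Condition 2 (every backdoor path blocked by {kappa, zeta}):
  P1: blocked at chain node zeta ∈ conditioning set.
{kappa, zeta} satisfies the backdoor criterion.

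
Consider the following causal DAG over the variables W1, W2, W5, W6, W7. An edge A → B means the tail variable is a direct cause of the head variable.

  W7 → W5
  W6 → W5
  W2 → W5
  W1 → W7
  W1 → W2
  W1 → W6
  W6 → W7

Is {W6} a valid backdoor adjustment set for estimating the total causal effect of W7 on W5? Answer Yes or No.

Backdoor paths from W7 to W5 (paths whose first edge points into W7):
  P1: W7 <- W1 -> W2 -> W5
  P2: W7 <- W1 -> W6 -> W5
  P3: W7 <- W6 <- W1 -> W2 -> W5
  P4: W7 <- W6 -> W5
Condition 1 (no descendant of W7 in the set): holds — descendants of W7 are {W5}; none are in {W6}.
Condition 2 (every backdoor path blocked by {W6}):
  P1: open — no interior node is in the conditioning set.
  P2: blocked at chain node W6 ∈ conditioning set.
  P3: blocked at chain node W6 ∈ conditioning set.
  P4: blocked at fork node W6 ∈ conditioning set.
{W6} does not satisfy the backdoor criterion.

No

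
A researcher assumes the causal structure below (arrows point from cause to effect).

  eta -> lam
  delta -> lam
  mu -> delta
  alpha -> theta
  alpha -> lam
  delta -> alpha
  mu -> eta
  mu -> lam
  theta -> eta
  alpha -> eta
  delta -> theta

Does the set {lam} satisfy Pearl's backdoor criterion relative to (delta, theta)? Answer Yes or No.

Backdoor paths from delta to theta (paths whose first edge points into delta):
  P1: delta <- mu -> eta <- alpha -> theta
  P2: delta <- mu -> eta <- theta
  P3: delta <- mu -> eta -> lam <- alpha -> theta
  P4: delta <- mu -> lam <- alpha -> theta
  P5: delta <- mu -> lam <- alpha -> eta <- theta
  P6: delta <- mu -> lam <- eta <- alpha -> theta
  P7: delta <- mu -> lam <- eta <- theta
Condition 1 (no descendant of delta in the set): FAILS — lam is a descendant of delta.
Condition 2 (every backdoor path blocked by {lam}):
  P1: open — collider(s) eta are conditioned on (or have a conditioned descendant) and no non-collider on the path is in the set.
  P2: open — collider(s) eta are conditioned on (or have a conditioned descendant) and no non-collider on the path is in the set.
  P3: open — collider(s) lam are conditioned on (or have a conditioned descendant) and no non-collider on the path is in the set.
  P4: open — collider(s) lam are conditioned on (or have a conditioned descendant) and no non-collider on the path is in the set.
  P5: open — collider(s) lam, eta are conditioned on (or have a conditioned descendant) and no non-collider on the path is in the set.
  P6: open — collider(s) lam are conditioned on (or have a conditioned descendant) and no non-collider on the path is in the set.
  P7: open — collider(s) lam are conditioned on (or have a conditioned descendant) and no non-collider on the path is in the set.
{lam} does not satisfy the backdoor criterion.

No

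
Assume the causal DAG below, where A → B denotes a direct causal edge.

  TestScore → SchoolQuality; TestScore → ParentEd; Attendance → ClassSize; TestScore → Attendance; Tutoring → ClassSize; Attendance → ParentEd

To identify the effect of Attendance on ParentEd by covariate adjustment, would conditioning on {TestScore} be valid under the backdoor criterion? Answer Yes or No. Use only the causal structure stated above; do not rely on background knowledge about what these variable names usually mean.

Backdoor paths from Attendance to ParentEd (paths whose first edge points into Attendance):
  P1: Attendance <- TestScore -> ParentEd
Condition 1 (no descendant of Attendance in the set): holds — descendants of Attendance are {ClassSize, ParentEd}; none are in {TestScore}.
Condition 2 (every backdoor path blocked by {TestScore}):
  P1: blocked at fork node TestScore ∈ conditioning set.
{TestScore} satisfies the backdoor criterion.

Yes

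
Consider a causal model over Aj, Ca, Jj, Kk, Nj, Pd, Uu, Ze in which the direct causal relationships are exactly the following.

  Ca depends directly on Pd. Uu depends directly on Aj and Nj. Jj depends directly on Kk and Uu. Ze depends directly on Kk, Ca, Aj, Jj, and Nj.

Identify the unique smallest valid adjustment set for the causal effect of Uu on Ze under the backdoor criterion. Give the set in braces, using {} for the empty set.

Variables eligible for adjustment (non-descendants of Uu, excluding Uu and Ze): {Aj, Ca, Kk, Nj, Pd}.
Backdoor paths from Uu to Ze:
  P1: Uu <- Nj -> Ze
  P2: Uu <- Aj -> Ze
The empty set is not sufficient: P1 (Uu <- Nj -> Ze) has no collider blocking it and no conditioned non-collider, so it is open.
Try {Aj, Nj}:
  P1: blocked at fork node Nj ∈ conditioning set.
  P2: blocked at fork node Aj ∈ conditioning set.
{Aj, Nj} contains no descendant of Uu and blocks every backdoor path.
Every element of {Aj, Nj} is needed (dropping Aj leaves P2 open; dropping Nj leaves P1 open), so no proper subset is valid.
Among all size-2 subsets of the eligible variables, only {Aj, Nj} blocks every backdoor path, so it is the unique smallest valid adjustment set.

{Aj, Nj}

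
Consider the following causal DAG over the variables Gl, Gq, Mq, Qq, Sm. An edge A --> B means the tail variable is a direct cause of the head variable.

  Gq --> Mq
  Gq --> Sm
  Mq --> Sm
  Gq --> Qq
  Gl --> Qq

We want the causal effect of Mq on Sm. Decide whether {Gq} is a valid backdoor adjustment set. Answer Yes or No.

Backdoor paths from Mq to Sm (paths whose first edge points into Mq):
  P1: Mq <- Gq -> Sm
Condition 1 (no descendant of Mq in the set): holds — descendants of Mq are {Sm}; none are in {Gq}.
Condition 2 (every backdoor path blocked by {Gq}):
  P1: blocked at fork node Gq ∈ conditioning set.
{Gq} satisfies the backdoor criterion.

Yes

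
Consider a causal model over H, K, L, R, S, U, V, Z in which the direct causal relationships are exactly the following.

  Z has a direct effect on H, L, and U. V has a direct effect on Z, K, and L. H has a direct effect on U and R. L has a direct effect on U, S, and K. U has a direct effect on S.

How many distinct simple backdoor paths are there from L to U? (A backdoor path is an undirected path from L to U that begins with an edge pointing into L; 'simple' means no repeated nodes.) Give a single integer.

A backdoor path from L to U is any simple undirected path whose first edge points into L (i.e. leaves L via a parent).
Parents of L: {V, Z}.
Enumerating:
  P1: L <- V -> Z -> H -> U
  P2: L <- V -> Z -> U
  P3: L <- Z -> H -> U
  P4: L <- Z -> U
That exhausts the simple backdoor paths. Count: 4.

4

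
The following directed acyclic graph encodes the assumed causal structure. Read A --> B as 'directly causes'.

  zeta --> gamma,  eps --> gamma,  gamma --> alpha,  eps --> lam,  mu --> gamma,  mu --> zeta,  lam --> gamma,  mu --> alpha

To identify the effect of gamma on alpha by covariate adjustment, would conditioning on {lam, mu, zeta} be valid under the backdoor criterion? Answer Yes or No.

Backdoor paths from gamma to alpha (paths whose first edge points into gamma):
  P1: gamma <- mu -> alpha
  P2: gamma <- zeta <- mu -> alpha
Condition 1 (no descendant of gamma in the set): holds — descendants of gamma are {alpha}; none are in {lam, mu, zeta}.
Condition 2 (every backdoor path blocked by {lam, mu, zeta}):
  P1: blocked at fork node mu ∈ conditioning set.
  P2: blocked at chain node zeta ∈ conditioning set.
{lam, mu, zeta} satisfies the backdoor criterion.

Yes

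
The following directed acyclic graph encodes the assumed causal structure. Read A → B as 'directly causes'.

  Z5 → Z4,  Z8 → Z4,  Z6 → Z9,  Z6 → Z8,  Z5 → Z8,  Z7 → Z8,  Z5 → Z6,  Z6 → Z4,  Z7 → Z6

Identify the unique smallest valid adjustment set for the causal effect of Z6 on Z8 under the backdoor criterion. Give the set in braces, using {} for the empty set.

Variables eligible for adjustment (non-descendants of Z6, excluding Z6 and Z8): {Z5, Z7}.
Backdoor paths from Z6 to Z8:
  P1: Z6 <- Z5 -> Z8
  P2: Z6 <- Z5 -> Z4 <- Z8
  P3: Z6 <- Z7 -> Z8
The empty set is not sufficient: P1 (Z6 <- Z5 -> Z8) has no collider blocking it and no conditioned non-collider, so it is open.
Try {Z5, Z7}:
  P1: blocked at fork node Z5 ∈ conditioning set.
  P2: blocked at fork node Z5 ∈ conditioning set.
  P3: blocked at fork node Z7 ∈ conditioning set.
{Z5, Z7} contains no descendant of Z6 and blocks every backdoor path.
Every element of {Z5, Z7} is needed (dropping Z5 leaves P1 open; dropping Z7 leaves P3 open), so no proper subset is valid.
Among all size-2 subsets of the eligible variables, only {Z5, Z7} blocks every backdoor path, so it is the unique smallest valid adjustment set.

{Z5, Z7}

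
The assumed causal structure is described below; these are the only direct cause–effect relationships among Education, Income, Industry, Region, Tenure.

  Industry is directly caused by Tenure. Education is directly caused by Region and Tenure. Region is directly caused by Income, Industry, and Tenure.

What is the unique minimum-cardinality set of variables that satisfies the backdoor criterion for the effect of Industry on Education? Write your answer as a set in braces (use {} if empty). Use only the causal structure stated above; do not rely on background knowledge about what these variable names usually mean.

{Tenure}

Variables eligible for adjustment (non-descendants of Industry, excluding Industry and Education): {Income, Tenure}.
Backdoor paths from Industry to Education:
  P1: Industry <- Tenure -> Region -> Education
  P2: Industry <- Tenure -> Education
The empty set is not sufficient: P1 (Industry <- Tenure -> Region -> Education) has no collider blocking it and no conditioned non-collider, so it is open.
Try {Tenure}:
  P1: blocked at fork node Tenure ∈ conditioning set.
  P2: blocked at fork node Tenure ∈ conditioning set.
{Tenure} contains no descendant of Industry and blocks every backdoor path.
No other singleton works — e.g. {Income} leaves P1 open — so {Tenure} is the unique smallest valid adjustment set.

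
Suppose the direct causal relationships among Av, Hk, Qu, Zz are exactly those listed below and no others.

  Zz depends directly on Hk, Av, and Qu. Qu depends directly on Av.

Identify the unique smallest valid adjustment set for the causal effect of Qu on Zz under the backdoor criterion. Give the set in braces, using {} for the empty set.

Variables eligible for adjustment (non-descendants of Qu, excluding Qu and Zz): {Av, Hk}.
Backdoor paths from Qu to Zz:
  P1: Qu <- Av -> Zz
The empty set is not sufficient: P1 (Qu <- Av -> Zz) has no collider blocking it and no conditioned non-collider, so it is open.
Try {Av}:
  P1: blocked at fork node Av ∈ conditioning set.
{Av} contains no descendant of Qu and blocks every backdoor path.
No other singleton works — e.g. {Hk} leaves P1 open — so {Av} is the unique smallest valid adjustment set.

{Av}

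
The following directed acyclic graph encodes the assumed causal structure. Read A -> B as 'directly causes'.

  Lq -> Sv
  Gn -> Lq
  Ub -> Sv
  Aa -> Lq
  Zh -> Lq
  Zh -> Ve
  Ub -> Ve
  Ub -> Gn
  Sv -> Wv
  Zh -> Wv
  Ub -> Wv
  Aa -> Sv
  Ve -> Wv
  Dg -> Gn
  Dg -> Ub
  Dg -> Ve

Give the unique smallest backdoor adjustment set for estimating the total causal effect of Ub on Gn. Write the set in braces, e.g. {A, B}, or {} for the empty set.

Variables eligible for adjustment (non-descendants of Ub, excluding Ub and Gn): {Aa, Dg, Zh}.
Backdoor paths from Ub to Gn:
  P1: Ub <- Dg -> Gn
  P2: Ub <- Dg -> Ve <- Zh -> Lq <- Gn
  P3: Ub <- Dg -> Ve <- Zh -> Wv <- Sv <- Aa -> Lq <- Gn
  P4: Ub <- Dg -> Ve <- Zh -> Wv <- Sv <- Lq <- Gn
  P5: Ub <- Dg -> Ve -> Wv <- Zh -> Lq <- Gn
  P6: Ub <- Dg -> Ve -> Wv <- Sv <- Aa -> Lq <- Gn
  P7: Ub <- Dg -> Ve -> Wv <- Sv <- Lq <- Gn
The empty set is not sufficient: P1 (Ub <- Dg -> Gn) has no collider blocking it and no conditioned non-collider, so it is open.
Try {Dg}:
  P1: blocked at fork node Dg ∈ conditioning set.
  P2: blocked at fork node Dg ∈ conditioning set.
  P3: blocked at fork node Dg ∈ conditioning set.
  P4: blocked at fork node Dg ∈ conditioning set.
  P5: blocked at fork node Dg ∈ conditioning set.
  P6: blocked at fork node Dg ∈ conditioning set.
  P7: blocked at fork node Dg ∈ conditioning set.
{Dg} contains no descendant of Ub and blocks every backdoor path.
No other singleton works — e.g. {Aa} leaves P1 open — so {Dg} is the unique smallest valid adjustment set.

{Dg}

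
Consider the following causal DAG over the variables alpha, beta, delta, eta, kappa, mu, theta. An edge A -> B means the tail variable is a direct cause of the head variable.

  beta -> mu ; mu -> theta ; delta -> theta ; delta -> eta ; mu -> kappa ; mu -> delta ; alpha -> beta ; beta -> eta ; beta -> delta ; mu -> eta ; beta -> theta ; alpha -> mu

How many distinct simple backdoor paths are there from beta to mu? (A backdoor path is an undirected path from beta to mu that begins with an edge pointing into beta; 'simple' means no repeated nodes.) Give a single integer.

1

A backdoor path from beta to mu is any simple undirected path whose first edge points into beta (i.e. leaves beta via a parent).
Parents of beta: {alpha}.
Enumerating:
  P1: beta <- alpha -> mu
That exhausts the simple backdoor paths. Count: 1.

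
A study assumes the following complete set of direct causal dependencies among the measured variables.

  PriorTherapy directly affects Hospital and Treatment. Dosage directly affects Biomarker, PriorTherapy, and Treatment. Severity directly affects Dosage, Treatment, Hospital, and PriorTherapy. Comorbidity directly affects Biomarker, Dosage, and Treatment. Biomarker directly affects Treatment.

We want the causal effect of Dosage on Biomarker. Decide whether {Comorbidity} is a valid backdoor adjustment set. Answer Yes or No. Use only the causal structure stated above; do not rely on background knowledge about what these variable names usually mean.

Yes

Backdoor paths from Dosage to Biomarker (paths whose first edge points into Dosage):
  P1: Dosage <- Severity -> PriorTherapy -> Treatment <- Comorbidity -> Biomarker
  P2: Dosage <- Severity -> PriorTherapy -> Treatment <- Biomarker
  P3: Dosage <- Severity -> Hospital <- PriorTherapy -> Treatment <- Comorbidity -> Biomarker
  P4: Dosage <- Severity -> Hospital <- PriorTherapy -> Treatment <- Biomarker
  P5: Dosage <- Severity -> Treatment <- Comorbidity -> Biomarker
  P6: Dosage <- Severity -> Treatment <- Biomarker
  P7: Dosage <- Comorbidity -> Biomarker
  P8: Dosage <- Comorbidity -> Treatment <- Biomarker
Condition 1 (no descendant of Dosage in the set): holds — descendants of Dosage are {Biomarker, Hospital, PriorTherapy, Treatment}; none are in {Comorbidity}.
Condition 2 (every backdoor path blocked by {Comorbidity}):
  P1: blocked at collider Treatment (neither it nor any descendant is in the conditioning set).
  P2: blocked at collider Treatment (neither it nor any descendant is in the conditioning set).
  P3: blocked at collider Hospital (neither it nor any descendant is in the conditioning set).
  P4: blocked at collider Hospital (neither it nor any descendant is in the conditioning set).
  P5: blocked at collider Treatment (neither it nor any descendant is in the conditioning set).
  P6: blocked at collider Treatment (neither it nor any descendant is in the conditioning set).
  P7: blocked at fork node Comorbidity ∈ conditioning set.
  P8: blocked at fork node Comorbidity ∈ conditioning set.
{Comorbidity} satisfies the backdoor criterion.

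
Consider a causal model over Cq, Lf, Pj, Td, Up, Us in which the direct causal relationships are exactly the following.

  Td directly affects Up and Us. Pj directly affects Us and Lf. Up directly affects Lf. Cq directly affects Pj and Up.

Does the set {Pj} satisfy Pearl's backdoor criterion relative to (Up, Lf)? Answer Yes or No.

Backdoor paths from Up to Lf (paths whose first edge points into Up):
  P1: Up <- Cq -> Pj -> Lf
  P2: Up <- Td -> Us <- Pj -> Lf
Condition 1 (no descendant of Up in the set): holds — descendants of Up are {Lf}; none are in {Pj}.
Condition 2 (every backdoor path blocked by {Pj}):
  P1: blocked at chain node Pj ∈ conditioning set.
  P2: blocked at collider Us (neither it nor any descendant is in the conditioning set).
{Pj} satisfies the backdoor criterion.

Yes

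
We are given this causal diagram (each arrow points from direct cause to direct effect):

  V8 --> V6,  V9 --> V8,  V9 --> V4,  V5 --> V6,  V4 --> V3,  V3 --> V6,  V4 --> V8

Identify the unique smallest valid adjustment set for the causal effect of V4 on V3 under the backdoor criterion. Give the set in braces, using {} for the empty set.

Variables eligible for adjustment (non-descendants of V4, excluding V4 and V3): {V5, V9}.
Backdoor paths from V4 to V3:
  P1: V4 <- V9 -> V8 -> V6 <- V3
Each backdoor path contains an unconditioned collider, so every path is already blocked with the empty conditioning set:
  P1: blocked at collider V6 (neither it nor any descendant is in the conditioning set).
The empty set is therefore the unique smallest valid set.

{}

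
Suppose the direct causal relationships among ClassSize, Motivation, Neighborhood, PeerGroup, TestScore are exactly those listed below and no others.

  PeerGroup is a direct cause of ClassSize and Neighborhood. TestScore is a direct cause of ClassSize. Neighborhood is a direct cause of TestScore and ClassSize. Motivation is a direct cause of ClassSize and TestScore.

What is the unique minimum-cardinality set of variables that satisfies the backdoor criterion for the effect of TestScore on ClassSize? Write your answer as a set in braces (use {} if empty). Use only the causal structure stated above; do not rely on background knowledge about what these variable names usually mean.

{Motivation, Neighborhood}

Variables eligible for adjustment (non-descendants of TestScore, excluding TestScore and ClassSize): {Motivation, Neighborhood, PeerGroup}.
Backdoor paths from TestScore to ClassSize:
  P1: TestScore <- Motivation -> ClassSize
  P2: TestScore <- Neighborhood <- PeerGroup -> ClassSize
  P3: TestScore <- Neighborhood -> ClassSize
The empty set is not sufficient: P1 (TestScore <- Motivation -> ClassSize) has no collider blocking it and no conditioned non-collider, so it is open.
Try {Motivation, Neighborhood}:
  P1: blocked at fork node Motivation ∈ conditioning set.
  P2: blocked at chain node Neighborhood ∈ conditioning set.
  P3: blocked at fork node Neighborhood ∈ conditioning set.
{Motivation, Neighborhood} contains no descendant of TestScore and blocks every backdoor path.
Every element of {Motivation, Neighborhood} is needed (dropping Motivation leaves P1 open; dropping Neighborhood leaves P2 open), so no proper subset is valid.
Among all size-2 subsets of the eligible variables, only {Motivation, Neighborhood} blocks every backdoor path, so it is the unique smallest valid adjustment set.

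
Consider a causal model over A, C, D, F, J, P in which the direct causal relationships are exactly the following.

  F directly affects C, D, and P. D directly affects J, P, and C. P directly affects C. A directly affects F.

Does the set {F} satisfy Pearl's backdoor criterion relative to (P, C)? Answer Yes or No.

Backdoor paths from P to C (paths whose first edge points into P):
  P1: P <- F -> D -> C
  P2: P <- F -> C
  P3: P <- D <- F -> C
  P4: P <- D -> C
Condition 1 (no descendant of P in the set): holds — descendants of P are {C}; none are in {F}.
Condition 2 (every backdoor path blocked by {F}):
  P1: blocked at fork node F ∈ conditioning set.
  P2: blocked at fork node F ∈ conditioning set.
  P3: blocked at fork node F ∈ conditioning set.
  P4: open — no interior node is in the conditioning set.
{F} does not satisfy the backdoor criterion.

No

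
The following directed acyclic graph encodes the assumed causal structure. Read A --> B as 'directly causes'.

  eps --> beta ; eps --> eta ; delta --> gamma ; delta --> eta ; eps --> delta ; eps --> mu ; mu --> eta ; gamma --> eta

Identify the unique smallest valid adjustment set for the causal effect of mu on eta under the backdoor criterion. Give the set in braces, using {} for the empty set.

Variables eligible for adjustment (non-descendants of mu, excluding mu and eta): {beta, delta, eps, gamma}.
Backdoor paths from mu to eta:
  P1: mu <- eps -> delta -> gamma -> eta
  P2: mu <- eps -> delta -> eta
  P3: mu <- eps -> eta
The empty set is not sufficient: P1 (mu <- eps -> delta -> gamma -> eta) has no collider blocking it and no conditioned non-collider, so it is open.
Try {eps}:
  P1: blocked at fork node eps ∈ conditioning set.
  P2: blocked at fork node eps ∈ conditioning set.
  P3: blocked at fork node eps ∈ conditioning set.
{eps} contains no descendant of mu and blocks every backdoor path.
No other singleton works — e.g. {beta} leaves P1 open — so {eps} is the unique smallest valid adjustment set.

{eps}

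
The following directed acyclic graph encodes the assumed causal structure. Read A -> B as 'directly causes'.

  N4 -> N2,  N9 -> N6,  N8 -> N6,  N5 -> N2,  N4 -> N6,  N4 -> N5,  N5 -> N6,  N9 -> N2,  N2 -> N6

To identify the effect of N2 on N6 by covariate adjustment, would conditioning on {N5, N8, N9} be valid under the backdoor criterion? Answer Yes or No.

No

Backdoor paths from N2 to N6 (paths whose first edge points into N2):
  P1: N2 <- N4 -> N5 -> N6
  P2: N2 <- N4 -> N6
  P3: N2 <- N9 -> N6
  P4: N2 <- N5 <- N4 -> N6
  P5: N2 <- N5 -> N6
Condition 1 (no descendant of N2 in the set): holds — descendants of N2 are {N6}; none are in {N5, N8, N9}.
Condition 2 (every backdoor path blocked by {N5, N8, N9}):
  P1: blocked at chain node N5 ∈ conditioning set.
  P2: open — no interior node is in the conditioning set.
  P3: blocked at fork node N9 ∈ conditioning set.
  P4: blocked at chain node N5 ∈ conditioning set.
  P5: blocked at fork node N5 ∈ conditioning set.
{N5, N8, N9} does not satisfy the backdoor criterion.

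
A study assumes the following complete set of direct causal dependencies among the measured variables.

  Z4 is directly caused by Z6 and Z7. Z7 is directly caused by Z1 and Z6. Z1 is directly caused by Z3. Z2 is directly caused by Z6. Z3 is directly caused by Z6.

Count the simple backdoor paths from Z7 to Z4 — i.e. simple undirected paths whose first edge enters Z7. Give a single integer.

A backdoor path from Z7 to Z4 is any simple undirected path whose first edge points into Z7 (i.e. leaves Z7 via a parent).
Parents of Z7: {Z1, Z6}.
Enumerating:
  P1: Z7 <- Z6 -> Z4
  P2: Z7 <- Z1 <- Z3 <- Z6 -> Z4
That exhausts the simple backdoor paths. Count: 2.

2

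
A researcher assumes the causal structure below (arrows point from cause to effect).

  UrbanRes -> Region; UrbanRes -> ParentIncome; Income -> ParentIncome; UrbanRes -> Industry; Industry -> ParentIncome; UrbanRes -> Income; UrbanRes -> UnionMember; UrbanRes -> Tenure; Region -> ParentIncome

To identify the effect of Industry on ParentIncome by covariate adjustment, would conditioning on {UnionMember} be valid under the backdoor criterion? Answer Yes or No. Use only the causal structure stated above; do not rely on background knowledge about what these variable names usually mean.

No

Backdoor paths from Industry to ParentIncome (paths whose first edge points into Industry):
  P1: Industry <- UrbanRes -> Region -> ParentIncome
  P2: Industry <- UrbanRes -> Income -> ParentIncome
  P3: Industry <- UrbanRes -> ParentIncome
Condition 1 (no descendant of Industry in the set): holds — descendants of Industry are {ParentIncome}; none are in {UnionMember}.
Condition 2 (every backdoor path blocked by {UnionMember}):
  P1: open — no interior node is in the conditioning set.
  P2: open — no interior node is in the conditioning set.
  P3: open — no interior node is in the conditioning set.
{UnionMember} does not satisfy the backdoor criterion.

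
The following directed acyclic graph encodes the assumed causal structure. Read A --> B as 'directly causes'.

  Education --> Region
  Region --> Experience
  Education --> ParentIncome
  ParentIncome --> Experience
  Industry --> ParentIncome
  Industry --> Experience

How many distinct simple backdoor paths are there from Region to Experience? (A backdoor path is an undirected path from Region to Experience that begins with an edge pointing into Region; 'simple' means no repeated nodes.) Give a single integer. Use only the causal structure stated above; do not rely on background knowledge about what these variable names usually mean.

2

A backdoor path from Region to Experience is any simple undirected path whose first edge points into Region (i.e. leaves Region via a parent).
Parents of Region: {Education}.
Enumerating:
  P1: Region <- Education -> ParentIncome <- Industry -> Experience
  P2: Region <- Education -> ParentIncome -> Experience
That exhausts the simple backdoor paths. Count: 2.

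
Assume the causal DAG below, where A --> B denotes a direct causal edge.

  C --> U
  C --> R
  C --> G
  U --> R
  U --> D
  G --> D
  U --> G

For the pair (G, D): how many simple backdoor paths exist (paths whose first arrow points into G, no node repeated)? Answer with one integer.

3

A backdoor path from G to D is any simple undirected path whose first edge points into G (i.e. leaves G via a parent).
Parents of G: {C, U}.
Enumerating:
  P1: G <- C -> U -> D
  P2: G <- C -> R <- U -> D
  P3: G <- U -> D
That exhausts the simple backdoor paths. Count: 3.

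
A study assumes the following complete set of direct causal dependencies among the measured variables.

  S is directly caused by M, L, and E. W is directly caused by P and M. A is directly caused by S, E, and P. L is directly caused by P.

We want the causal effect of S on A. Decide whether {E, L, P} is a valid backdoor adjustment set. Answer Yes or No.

Yes

Backdoor paths from S to A (paths whose first edge points into S):
  P1: S <- M -> W <- P -> A
  P2: S <- L <- P -> A
  P3: S <- E -> A
Condition 1 (no descendant of S in the set): holds — descendants of S are {A}; none are in {E, L, P}.
Condition 2 (every backdoor path blocked by {E, L, P}):
  P1: blocked at collider W (neither it nor any descendant is in the conditioning set).
  P2: blocked at chain node L ∈ conditioning set.
  P3: blocked at fork node E ∈ conditioning set.
{E, L, P} satisfies the backdoor criterion.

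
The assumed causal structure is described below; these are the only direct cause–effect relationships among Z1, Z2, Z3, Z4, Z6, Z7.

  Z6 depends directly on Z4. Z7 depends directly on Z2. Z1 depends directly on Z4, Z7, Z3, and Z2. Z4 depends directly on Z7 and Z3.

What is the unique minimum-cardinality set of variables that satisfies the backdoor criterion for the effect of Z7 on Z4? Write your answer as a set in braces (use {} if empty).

{}

Variables eligible for adjustment (non-descendants of Z7, excluding Z7 and Z4): {Z2, Z3}.
Backdoor paths from Z7 to Z4:
  P1: Z7 <- Z2 -> Z1 <- Z3 -> Z4
  P2: Z7 <- Z2 -> Z1 <- Z4
Each backdoor path contains an unconditioned collider, so every path is already blocked with the empty conditioning set:
  P1: blocked at collider Z1 (neither it nor any descendant is in the conditioning set).
  P2: blocked at collider Z1 (neither it nor any descendant is in the conditioning set).
The empty set is therefore the unique smallest valid set.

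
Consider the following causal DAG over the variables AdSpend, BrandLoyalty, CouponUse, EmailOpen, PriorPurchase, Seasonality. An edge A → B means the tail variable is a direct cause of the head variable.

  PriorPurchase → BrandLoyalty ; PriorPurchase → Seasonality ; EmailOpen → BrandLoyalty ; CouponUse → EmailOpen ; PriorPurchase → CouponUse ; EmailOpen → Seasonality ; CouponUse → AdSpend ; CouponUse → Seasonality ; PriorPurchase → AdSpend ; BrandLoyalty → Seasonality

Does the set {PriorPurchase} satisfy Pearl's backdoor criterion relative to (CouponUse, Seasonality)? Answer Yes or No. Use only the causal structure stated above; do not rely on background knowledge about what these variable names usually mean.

Yes

Backdoor paths from CouponUse to Seasonality (paths whose first edge points into CouponUse):
  P1: CouponUse <- PriorPurchase -> BrandLoyalty <- EmailOpen -> Seasonality
  P2: CouponUse <- PriorPurchase -> BrandLoyalty -> Seasonality
  P3: CouponUse <- PriorPurchase -> Seasonality
Condition 1 (no descendant of CouponUse in the set): holds — descendants of CouponUse are {AdSpend, BrandLoyalty, EmailOpen, Seasonality}; none are in {PriorPurchase}.
Condition 2 (every backdoor path blocked by {PriorPurchase}):
  P1: blocked at fork node PriorPurchase ∈ conditioning set.
  P2: blocked at fork node PriorPurchase ∈ conditioning set.
  P3: blocked at fork node PriorPurchase ∈ conditioning set.
{PriorPurchase} satisfies the backdoor criterion.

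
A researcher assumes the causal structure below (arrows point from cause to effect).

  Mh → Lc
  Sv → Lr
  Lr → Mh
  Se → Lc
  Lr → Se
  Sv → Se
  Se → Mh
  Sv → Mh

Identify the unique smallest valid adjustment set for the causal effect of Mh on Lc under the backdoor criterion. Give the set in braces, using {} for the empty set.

{Se}

Variables eligible for adjustment (non-descendants of Mh, excluding Mh and Lc): {Lr, Se, Sv}.
Backdoor paths from Mh to Lc:
  P1: Mh <- Sv -> Lr -> Se -> Lc
  P2: Mh <- Sv -> Se -> Lc
  P3: Mh <- Lr <- Sv -> Se -> Lc
  P4: Mh <- Lr -> Se -> Lc
  P5: Mh <- Se -> Lc
The empty set is not sufficient: P1 (Mh <- Sv -> Lr -> Se -> Lc) has no collider blocking it and no conditioned non-collider, so it is open.
Try {Se}:
  P1: blocked at chain node Se ∈ conditioning set.
  P2: blocked at chain node Se ∈ conditioning set.
  P3: blocked at chain node Se ∈ conditioning set.
  P4: blocked at chain node Se ∈ conditioning set.
  P5: blocked at fork node Se ∈ conditioning set.
{Se} contains no descendant of Mh and blocks every backdoor path.
No other singleton works — e.g. {Sv} leaves P4 open — so {Se} is the unique smallest valid adjustment set.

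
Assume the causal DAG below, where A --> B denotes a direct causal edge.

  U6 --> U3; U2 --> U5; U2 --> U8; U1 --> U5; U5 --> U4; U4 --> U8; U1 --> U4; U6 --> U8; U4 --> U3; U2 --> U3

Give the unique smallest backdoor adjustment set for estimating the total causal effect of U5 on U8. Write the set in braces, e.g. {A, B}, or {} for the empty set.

{U1, U2}

Variables eligible for adjustment (non-descendants of U5, excluding U5 and U8): {U1, U2, U6}.
Backdoor paths from U5 to U8:
  P1: U5 <- U2 -> U3 <- U6 -> U8
  P2: U5 <- U2 -> U3 <- U4 -> U8
  P3: U5 <- U2 -> U8
  P4: U5 <- U1 -> U4 -> U3 <- U2 -> U8
  P5: U5 <- U1 -> U4 -> U3 <- U6 -> U8
  P6: U5 <- U1 -> U4 -> U8
The empty set is not sufficient: P3 (U5 <- U2 -> U8) has no collider blocking it and no conditioned non-collider, so it is open.
Try {U1, U2}:
  P1: blocked at fork node U2 ∈ conditioning set.
  P2: blocked at fork node U2 ∈ conditioning set.
  P3: blocked at fork node U2 ∈ conditioning set.
  P4: blocked at fork node U1 ∈ conditioning set.
  P5: blocked at fork node U1 ∈ conditioning set.
  P6: blocked at fork node U1 ∈ conditioning set.
{U1, U2} contains no descendant of U5 and blocks every backdoor path.
Every element of {U1, U2} is needed (dropping U1 leaves P6 open; dropping U2 leaves P3 open), so no proper subset is valid.
Among all size-2 subsets of the eligible variables, only {U1, U2} blocks every backdoor path, so it is the unique smallest valid adjustment set.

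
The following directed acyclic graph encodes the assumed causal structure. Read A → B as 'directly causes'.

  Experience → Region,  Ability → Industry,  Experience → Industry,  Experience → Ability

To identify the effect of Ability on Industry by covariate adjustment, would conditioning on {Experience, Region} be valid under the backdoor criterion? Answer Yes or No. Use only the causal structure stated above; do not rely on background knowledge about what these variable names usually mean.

Backdoor paths from Ability to Industry (paths whose first edge points into Ability):
  P1: Ability <- Experience -> Industry
Condition 1 (no descendant of Ability in the set): holds — descendants of Ability are {Industry}; none are in {Experience, Region}.
Condition 2 (every backdoor path blocked by {Experience, Region}):
  P1: blocked at fork node Experience ∈ conditioning set.
{Experience, Region} satisfies the backdoor criterion.

Yes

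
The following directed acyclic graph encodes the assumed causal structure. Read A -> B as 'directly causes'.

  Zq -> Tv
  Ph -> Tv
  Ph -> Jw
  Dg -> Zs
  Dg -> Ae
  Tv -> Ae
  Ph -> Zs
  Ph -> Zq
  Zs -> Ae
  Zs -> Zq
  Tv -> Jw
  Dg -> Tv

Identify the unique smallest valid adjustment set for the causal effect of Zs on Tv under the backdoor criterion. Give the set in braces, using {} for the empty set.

Variables eligible for adjustment (non-descendants of Zs, excluding Zs and Tv): {Dg, Ph}.
Backdoor paths from Zs to Tv:
  P1: Zs <- Ph -> Zq -> Tv
  P2: Zs <- Ph -> Tv
  P3: Zs <- Ph -> Jw <- Tv
  P4: Zs <- Dg -> Tv
  P5: Zs <- Dg -> Ae <- Tv
The empty set is not sufficient: P1 (Zs <- Ph -> Zq -> Tv) has no collider blocking it and no conditioned non-collider, so it is open.
Try {Dg, Ph}:
  P1: blocked at fork node Ph ∈ conditioning set.
  P2: blocked at fork node Ph ∈ conditioning set.
  P3: blocked at fork node Ph ∈ conditioning set.
  P4: blocked at fork node Dg ∈ conditioning set.
  P5: blocked at fork node Dg ∈ conditioning set.
{Dg, Ph} contains no descendant of Zs and blocks every backdoor path.
Every element of {Dg, Ph} is needed (dropping Dg leaves P4 open; dropping Ph leaves P1 open), so no proper subset is valid.
Among all size-2 subsets of the eligible variables, only {Dg, Ph} blocks every backdoor path, so it is the unique smallest valid adjustment set.

{Dg, Ph}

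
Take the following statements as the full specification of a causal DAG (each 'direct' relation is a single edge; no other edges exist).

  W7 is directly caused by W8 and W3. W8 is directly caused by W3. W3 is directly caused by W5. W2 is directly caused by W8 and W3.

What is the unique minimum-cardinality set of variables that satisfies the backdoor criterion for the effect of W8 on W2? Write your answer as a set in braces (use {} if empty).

{W3}

Variables eligible for adjustment (non-descendants of W8, excluding W8 and W2): {W3, W5}.
Backdoor paths from W8 to W2:
  P1: W8 <- W3 -> W2
The empty set is not sufficient: P1 (W8 <- W3 -> W2) has no collider blocking it and no conditioned non-collider, so it is open.
Try {W3}:
  P1: blocked at fork node W3 ∈ conditioning set.
{W3} contains no descendant of W8 and blocks every backdoor path.
No other singleton works — e.g. {W5} leaves P1 open — so {W3} is the unique smallest valid adjustment set.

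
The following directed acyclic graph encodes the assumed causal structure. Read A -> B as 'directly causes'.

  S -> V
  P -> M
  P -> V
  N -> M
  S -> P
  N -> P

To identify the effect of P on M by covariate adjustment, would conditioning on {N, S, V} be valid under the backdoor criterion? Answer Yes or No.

Backdoor paths from P to M (paths whose first edge points into P):
  P1: P <- N -> M
Condition 1 (no descendant of P in the set): FAILS — V is a descendant of P.
Condition 2 (every backdoor path blocked by {N, S, V}):
  P1: blocked at fork node N ∈ conditioning set.
{N, S, V} does not satisfy the backdoor criterion.

No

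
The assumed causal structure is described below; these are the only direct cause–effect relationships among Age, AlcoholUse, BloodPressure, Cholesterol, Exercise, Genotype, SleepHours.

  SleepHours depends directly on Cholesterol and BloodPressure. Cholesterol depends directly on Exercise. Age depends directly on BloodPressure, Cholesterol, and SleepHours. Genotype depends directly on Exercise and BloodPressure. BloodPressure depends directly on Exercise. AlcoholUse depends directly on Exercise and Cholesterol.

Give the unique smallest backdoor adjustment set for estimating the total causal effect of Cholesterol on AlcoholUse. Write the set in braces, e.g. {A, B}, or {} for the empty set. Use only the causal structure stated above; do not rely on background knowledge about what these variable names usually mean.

{Exercise}

Variables eligible for adjustment (non-descendants of Cholesterol, excluding Cholesterol and AlcoholUse): {BloodPressure, Exercise, Genotype}.
Backdoor paths from Cholesterol to AlcoholUse:
  P1: Cholesterol <- Exercise -> AlcoholUse
The empty set is not sufficient: P1 (Cholesterol <- Exercise -> AlcoholUse) has no collider blocking it and no conditioned non-collider, so it is open.
Try {Exercise}:
  P1: blocked at fork node Exercise ∈ conditioning set.
{Exercise} contains no descendant of Cholesterol and blocks every backdoor path.
No other singleton works — e.g. {BloodPressure} leaves P1 open — so {Exercise} is the unique smallest valid adjustment set.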